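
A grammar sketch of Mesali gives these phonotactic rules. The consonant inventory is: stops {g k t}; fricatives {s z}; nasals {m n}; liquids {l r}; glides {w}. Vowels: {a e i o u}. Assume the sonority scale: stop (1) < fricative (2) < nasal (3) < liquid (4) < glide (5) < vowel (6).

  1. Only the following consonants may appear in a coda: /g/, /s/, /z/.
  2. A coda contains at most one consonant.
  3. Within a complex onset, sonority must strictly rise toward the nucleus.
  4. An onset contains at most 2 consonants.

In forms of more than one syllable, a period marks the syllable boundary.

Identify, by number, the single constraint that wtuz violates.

wtuz: syllable 1 onset /wt/: /w/ (glide, 5) → /t/ (stop, 1) does not rise.
This is a violation of constraint 3: "Within a complex onset, sonority must strictly rise toward the nucleus."
The remaining constraints (1, 2, 4) are satisfied.

3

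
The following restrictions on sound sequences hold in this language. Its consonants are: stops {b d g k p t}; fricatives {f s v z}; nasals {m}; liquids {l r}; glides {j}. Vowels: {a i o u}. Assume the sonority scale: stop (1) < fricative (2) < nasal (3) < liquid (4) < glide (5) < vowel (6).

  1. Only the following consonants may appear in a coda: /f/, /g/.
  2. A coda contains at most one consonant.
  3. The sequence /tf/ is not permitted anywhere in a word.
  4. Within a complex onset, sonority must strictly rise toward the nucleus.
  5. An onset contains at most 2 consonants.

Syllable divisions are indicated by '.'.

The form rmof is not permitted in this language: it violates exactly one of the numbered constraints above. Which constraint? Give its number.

4

rmof: syllable 1 onset /rm/: /r/ (liquid, 4) → /m/ (nasal, 3) does not rise.
This is a violation of constraint 4: "Within a complex onset, sonority must strictly rise toward the nucleus."
The remaining constraints (1, 2, 3, 5) are satisfied.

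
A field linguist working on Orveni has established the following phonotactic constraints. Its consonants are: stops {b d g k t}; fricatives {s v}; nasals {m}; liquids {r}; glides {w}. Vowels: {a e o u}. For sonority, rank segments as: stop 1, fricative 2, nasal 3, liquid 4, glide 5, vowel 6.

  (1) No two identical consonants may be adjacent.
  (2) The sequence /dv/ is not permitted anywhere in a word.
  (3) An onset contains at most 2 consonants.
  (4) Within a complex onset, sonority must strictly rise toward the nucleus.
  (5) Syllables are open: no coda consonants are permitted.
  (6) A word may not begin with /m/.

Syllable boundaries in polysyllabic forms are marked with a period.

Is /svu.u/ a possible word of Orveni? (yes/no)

/svu.u/ — violates constraint 4: syllable 1 onset /sv/: /s/ (fricative, 2) → /v/ (fricative, 2) does not rise → ill-formed

no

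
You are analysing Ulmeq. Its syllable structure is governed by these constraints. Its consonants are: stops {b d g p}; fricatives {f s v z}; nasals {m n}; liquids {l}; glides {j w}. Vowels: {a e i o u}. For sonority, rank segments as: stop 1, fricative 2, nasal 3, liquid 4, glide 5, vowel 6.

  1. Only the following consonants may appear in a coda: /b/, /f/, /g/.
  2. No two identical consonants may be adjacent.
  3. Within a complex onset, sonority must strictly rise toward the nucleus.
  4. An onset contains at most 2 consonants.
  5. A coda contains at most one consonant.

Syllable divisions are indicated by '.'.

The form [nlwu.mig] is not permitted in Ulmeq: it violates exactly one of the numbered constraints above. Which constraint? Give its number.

4

[nlwu.mig]: syllable 1 onset /nlw/ has 3 consonants (> 2).
This is a violation of constraint 4: "An onset contains at most 2 consonants."
The remaining constraints (1, 2, 3, 5) are satisfied.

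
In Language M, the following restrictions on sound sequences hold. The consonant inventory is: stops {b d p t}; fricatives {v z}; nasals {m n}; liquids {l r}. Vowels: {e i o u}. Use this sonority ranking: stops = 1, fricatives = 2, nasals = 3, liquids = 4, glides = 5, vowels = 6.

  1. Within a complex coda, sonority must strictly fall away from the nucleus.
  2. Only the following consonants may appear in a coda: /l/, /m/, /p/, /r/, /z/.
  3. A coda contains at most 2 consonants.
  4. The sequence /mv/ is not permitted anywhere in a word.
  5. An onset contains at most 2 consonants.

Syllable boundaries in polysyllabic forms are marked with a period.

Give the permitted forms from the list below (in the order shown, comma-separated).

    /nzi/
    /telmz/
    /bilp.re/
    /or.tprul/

/nzi/ — σ1 onset /nz/ (2C), coda /∅/ ok → permitted
/telmz/ — violates constraint 3: syllable 1 coda /lmz/ has 3 consonants (> 2) → not permitted
/bilp.re/ — σ1 onset /b/, coda /lp/ (4→1 falls) ok; σ2 onset /r/, coda /∅/ ok → permitted
/or.tprul/ — violates constraint 5: syllable 2 onset /tpr/ has 3 consonants (> 2) → not permitted

/nzi/, /bilp.re/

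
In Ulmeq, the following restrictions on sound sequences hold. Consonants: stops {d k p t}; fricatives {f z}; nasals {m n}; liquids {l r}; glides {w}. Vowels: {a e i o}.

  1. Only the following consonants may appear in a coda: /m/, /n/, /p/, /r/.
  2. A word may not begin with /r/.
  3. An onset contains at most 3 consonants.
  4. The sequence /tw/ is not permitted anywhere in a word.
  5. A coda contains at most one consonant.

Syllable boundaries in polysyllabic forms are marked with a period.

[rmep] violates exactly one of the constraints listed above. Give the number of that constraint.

[rmep]: word begins with /r/.
This is a violation of constraint 2: "A word may not begin with /r/."
The remaining constraints (1, 3, 4, 5) are satisfied.

2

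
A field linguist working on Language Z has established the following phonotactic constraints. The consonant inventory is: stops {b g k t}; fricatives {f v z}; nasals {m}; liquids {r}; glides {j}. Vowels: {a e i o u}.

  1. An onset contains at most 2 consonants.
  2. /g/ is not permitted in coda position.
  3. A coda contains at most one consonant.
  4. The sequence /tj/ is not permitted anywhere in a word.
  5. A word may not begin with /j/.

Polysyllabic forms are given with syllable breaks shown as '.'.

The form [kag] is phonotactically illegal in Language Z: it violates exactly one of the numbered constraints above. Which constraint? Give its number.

2

[kag]: syllable 1 coda contains /g/.
This is a violation of constraint 2: "/g/ is not permitted in coda position."
The remaining constraints (1, 3, 4, 5) are satisfied.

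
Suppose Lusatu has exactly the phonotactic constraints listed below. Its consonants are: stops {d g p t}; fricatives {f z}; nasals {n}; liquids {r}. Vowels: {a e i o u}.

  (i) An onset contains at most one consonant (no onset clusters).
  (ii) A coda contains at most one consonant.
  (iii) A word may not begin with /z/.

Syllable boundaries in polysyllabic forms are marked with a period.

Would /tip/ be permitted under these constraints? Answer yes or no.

/tip/ — σ1 onset /t/, coda /p/ ok → permitted

yes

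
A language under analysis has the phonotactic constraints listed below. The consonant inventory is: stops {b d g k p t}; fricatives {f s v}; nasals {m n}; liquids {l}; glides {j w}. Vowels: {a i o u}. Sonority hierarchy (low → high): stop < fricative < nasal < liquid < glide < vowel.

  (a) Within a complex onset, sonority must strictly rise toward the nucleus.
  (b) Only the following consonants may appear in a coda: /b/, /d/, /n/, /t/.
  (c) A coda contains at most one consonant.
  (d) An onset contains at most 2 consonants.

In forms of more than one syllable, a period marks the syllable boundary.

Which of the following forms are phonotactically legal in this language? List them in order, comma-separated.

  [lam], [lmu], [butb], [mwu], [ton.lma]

[mwu]

[lam] — violates constraint (b): syllable 1 coda contains /m/, which is not a licensed coda consonant → phonotactically illegal
[lmu] — violates constraint (a): syllable 1 onset /lm/: /l/ (liquid, 4) → /m/ (nasal, 3) does not rise → phonotactically illegal
[butb] — violates constraint (c): syllable 1 coda /tb/ has 2 consonants (> 1) → phonotactically illegal
[mwu] — σ1 onset /mw/ (3→5 rises), coda /∅/ ok → phonotactically legal
[ton.lma] — violates constraint (a): syllable 2 onset /lm/: /l/ (liquid, 4) → /m/ (nasal, 3) does not rise → phonotactically illegal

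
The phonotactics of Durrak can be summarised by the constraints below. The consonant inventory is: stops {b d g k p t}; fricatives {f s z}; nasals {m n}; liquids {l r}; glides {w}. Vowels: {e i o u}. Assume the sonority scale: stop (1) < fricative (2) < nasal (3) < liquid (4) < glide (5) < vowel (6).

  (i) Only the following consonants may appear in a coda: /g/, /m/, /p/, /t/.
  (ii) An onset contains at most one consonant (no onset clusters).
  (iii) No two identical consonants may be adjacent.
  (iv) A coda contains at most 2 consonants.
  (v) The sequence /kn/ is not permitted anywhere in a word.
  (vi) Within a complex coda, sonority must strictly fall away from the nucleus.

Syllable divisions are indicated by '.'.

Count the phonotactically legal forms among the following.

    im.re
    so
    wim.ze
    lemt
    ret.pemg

im.re — σ1 onset /∅/, coda /m/ ok; σ2 onset /r/, coda /∅/ ok → phonotactically legal
so — σ1 onset /s/, coda /∅/ ok → phonotactically legal
wim.ze — σ1 onset /w/, coda /m/ ok; σ2 onset /z/, coda /∅/ ok → phonotactically legal
lemt — σ1 onset /l/, coda /mt/ (3→1 falls) ok → phonotactically legal
ret.pemg — σ1 onset /r/, coda /t/ ok; σ2 onset /p/, coda /mg/ (3→1 falls) ok → phonotactically legal
Phonotactically legal: im.re, so, wim.ze, lemt, ret.pemg → 5.

5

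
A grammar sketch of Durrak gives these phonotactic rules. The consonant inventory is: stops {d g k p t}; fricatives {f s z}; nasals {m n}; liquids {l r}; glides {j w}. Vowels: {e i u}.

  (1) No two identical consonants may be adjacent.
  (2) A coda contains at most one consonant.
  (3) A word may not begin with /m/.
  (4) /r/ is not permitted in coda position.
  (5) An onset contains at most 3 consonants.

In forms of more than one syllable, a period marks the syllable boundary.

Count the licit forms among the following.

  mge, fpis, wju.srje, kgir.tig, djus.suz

mge — violates constraint 3: word begins with /m/ → illicit
fpis — σ1 onset /fp/ (2C), coda /s/ ok → licit
wju.srje — σ1 onset /wj/ (2C), coda /∅/ ok; σ2 onset /srj/ (3C), coda /∅/ ok → licit
kgir.tig — violates constraint 4: syllable 1 coda contains /r/ → illicit
djus.suz — violates constraint 1: adjacent identical consonants /ss/ → illicit
Licit: fpis, wju.srje → 2.

2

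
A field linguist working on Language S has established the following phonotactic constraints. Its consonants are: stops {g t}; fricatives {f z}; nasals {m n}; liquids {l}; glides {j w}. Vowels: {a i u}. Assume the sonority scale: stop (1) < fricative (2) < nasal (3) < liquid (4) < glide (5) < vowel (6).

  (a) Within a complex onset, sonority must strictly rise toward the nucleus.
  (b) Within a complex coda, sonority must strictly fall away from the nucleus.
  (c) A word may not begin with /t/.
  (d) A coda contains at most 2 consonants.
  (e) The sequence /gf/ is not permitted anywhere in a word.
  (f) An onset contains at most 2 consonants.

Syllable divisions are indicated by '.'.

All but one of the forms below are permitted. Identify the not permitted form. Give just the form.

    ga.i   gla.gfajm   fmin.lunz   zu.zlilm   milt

ga.i — σ1 onset /g/, coda /∅/ ok; σ2 onset /∅/, coda /∅/ ok → permitted
gla.gfajm — violates constraint (e): contains banned sequence /gf/ → not permitted
fmin.lunz — σ1 onset /fm/ (2→3 rises), coda /n/ ok; σ2 onset /l/, coda /nz/ (3→2 falls) ok → permitted
zu.zlilm — σ1 onset /z/, coda /∅/ ok; σ2 onset /zl/ (2→4 rises), coda /lm/ (4→3 falls) ok → permitted
milt — σ1 onset /m/, coda /lt/ (4→1 falls) ok → permitted

gla.gfajm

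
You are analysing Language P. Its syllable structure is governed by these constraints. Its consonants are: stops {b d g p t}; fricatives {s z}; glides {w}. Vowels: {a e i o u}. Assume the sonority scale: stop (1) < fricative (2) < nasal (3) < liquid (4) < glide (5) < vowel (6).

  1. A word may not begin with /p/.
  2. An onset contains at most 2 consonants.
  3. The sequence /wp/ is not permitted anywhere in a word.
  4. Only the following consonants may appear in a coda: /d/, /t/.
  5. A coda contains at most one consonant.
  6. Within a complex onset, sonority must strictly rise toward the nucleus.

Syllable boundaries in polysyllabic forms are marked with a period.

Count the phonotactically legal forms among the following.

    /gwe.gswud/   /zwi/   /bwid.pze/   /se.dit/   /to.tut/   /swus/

/gwe.gswud/ — violates constraint 2: syllable 2 onset /gsw/ has 3 consonants (> 2) → phonotactically illegal
/zwi/ — σ1 onset /zw/ (2→5 rises), coda /∅/ ok → phonotactically legal
/bwid.pze/ — σ1 onset /bw/ (1→5 rises), coda /d/ ok; σ2 onset /pz/ (1→2 rises), coda /∅/ ok → phonotactically legal
/se.dit/ — σ1 onset /s/, coda /∅/ ok; σ2 onset /d/, coda /t/ ok → phonotactically legal
/to.tut/ — σ1 onset /t/, coda /∅/ ok; σ2 onset /t/, coda /t/ ok → phonotactically legal
/swus/ — violates constraint 4: syllable 1 coda contains /s/, which is not a licensed coda consonant → phonotactically illegal
Phonotactically legal: /zwi/, /bwid.pze/, /se.dit/, /to.tut/ → 4.

4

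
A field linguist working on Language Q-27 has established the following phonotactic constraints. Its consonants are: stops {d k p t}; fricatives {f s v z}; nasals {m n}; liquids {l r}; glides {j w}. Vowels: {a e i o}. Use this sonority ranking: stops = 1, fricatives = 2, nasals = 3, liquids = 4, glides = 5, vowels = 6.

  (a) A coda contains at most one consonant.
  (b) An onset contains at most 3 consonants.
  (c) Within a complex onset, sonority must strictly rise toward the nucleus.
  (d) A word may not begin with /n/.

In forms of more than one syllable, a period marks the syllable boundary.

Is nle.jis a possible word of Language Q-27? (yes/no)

no

nle.jis — violates constraint (d): word begins with /n/ → illicit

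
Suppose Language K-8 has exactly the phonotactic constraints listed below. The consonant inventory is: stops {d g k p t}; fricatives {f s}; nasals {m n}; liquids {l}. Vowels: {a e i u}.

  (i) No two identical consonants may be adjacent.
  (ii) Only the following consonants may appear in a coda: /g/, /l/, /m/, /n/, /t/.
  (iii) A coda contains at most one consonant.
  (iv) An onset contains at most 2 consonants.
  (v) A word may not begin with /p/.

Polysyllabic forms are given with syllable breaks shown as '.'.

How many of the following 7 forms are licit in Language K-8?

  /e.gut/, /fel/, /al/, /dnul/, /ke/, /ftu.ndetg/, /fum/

/e.gut/ — σ1 onset /∅/, coda /∅/ ok; σ2 onset /g/, coda /t/ ok → licit
/fel/ — σ1 onset /f/, coda /l/ ok → licit
/al/ — σ1 onset /∅/, coda /l/ ok → licit
/dnul/ — σ1 onset /dn/ (2C), coda /l/ ok → licit
/ke/ — σ1 onset /k/, coda /∅/ ok → licit
/ftu.ndetg/ — violates constraint (iii): syllable 2 coda /tg/ has 2 consonants (> 1) → illicit
/fum/ — σ1 onset /f/, coda /m/ ok → licit
Licit: /e.gut/, /fel/, /al/, /dnul/, /ke/, /fum/ → 6.

6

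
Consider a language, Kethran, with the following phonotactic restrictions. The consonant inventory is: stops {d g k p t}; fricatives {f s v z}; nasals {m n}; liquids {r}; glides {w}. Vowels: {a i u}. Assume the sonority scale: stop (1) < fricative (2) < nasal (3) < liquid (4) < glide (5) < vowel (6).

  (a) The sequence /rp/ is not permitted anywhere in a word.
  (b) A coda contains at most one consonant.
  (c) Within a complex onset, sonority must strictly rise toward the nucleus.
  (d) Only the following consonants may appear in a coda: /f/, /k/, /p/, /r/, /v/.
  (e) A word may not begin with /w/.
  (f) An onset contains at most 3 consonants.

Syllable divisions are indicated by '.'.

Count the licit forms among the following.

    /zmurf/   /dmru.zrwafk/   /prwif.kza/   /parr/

/zmurf/ — violates constraint (b): syllable 1 coda /rf/ has 2 consonants (> 1) → illicit
/dmru.zrwafk/ — violates constraint (b): syllable 2 coda /fk/ has 2 consonants (> 1) → illicit
/prwif.kza/ — σ1 onset /prw/ (1→4→5 rises), coda /f/ ok; σ2 onset /kz/ (1→2 rises), coda /∅/ ok → licit
/parr/ — violates constraint (b): syllable 1 coda /rr/ has 2 consonants (> 1) → illicit
Licit: /prwif.kza/ → 1.

1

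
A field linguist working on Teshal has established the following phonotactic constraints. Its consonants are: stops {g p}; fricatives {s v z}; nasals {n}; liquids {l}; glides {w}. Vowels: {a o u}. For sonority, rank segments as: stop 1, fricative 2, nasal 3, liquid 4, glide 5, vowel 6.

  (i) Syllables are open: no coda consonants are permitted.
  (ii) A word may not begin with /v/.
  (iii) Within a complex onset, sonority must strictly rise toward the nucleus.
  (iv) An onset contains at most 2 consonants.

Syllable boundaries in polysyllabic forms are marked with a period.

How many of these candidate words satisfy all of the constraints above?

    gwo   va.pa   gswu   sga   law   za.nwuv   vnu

1

gwo — σ1 onset /gw/ (1→5 rises), coda /∅/ ok → phonotactically legal
va.pa — violates constraint (ii): word begins with /v/ → phonotactically illegal
gswu — violates constraint (iv): syllable 1 onset /gsw/ has 3 consonants (> 2) → phonotactically illegal
sga — violates constraint (iii): syllable 1 onset /sg/: /s/ (fricative, 2) → /g/ (stop, 1) does not rise → phonotactically illegal
law — violates constraint (i): syllable 1 coda /w/ has 1 consonant (> 0) → phonotactically illegal
za.nwuv — violates constraint (i): syllable 2 coda /v/ has 1 consonant (> 0) → phonotactically illegal
vnu — violates constraint (ii): word begins with /v/ → phonotactically illegal
Phonotactically legal: gwo → 1.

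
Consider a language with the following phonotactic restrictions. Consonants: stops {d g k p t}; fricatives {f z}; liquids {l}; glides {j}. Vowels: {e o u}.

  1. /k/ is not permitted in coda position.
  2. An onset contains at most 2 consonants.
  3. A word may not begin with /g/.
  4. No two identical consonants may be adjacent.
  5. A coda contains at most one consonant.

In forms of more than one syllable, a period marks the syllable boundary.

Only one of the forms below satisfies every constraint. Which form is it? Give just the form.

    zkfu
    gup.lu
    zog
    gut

zkfu — violates constraint 2: syllable 1 onset /zkf/ has 3 consonants (> 2) → not permitted
gup.lu — violates constraint 3: word begins with /g/ → not permitted
zog — σ1 onset /z/, coda /g/ ok → permitted
gut — violates constraint 3: word begins with /g/ → not permitted

zog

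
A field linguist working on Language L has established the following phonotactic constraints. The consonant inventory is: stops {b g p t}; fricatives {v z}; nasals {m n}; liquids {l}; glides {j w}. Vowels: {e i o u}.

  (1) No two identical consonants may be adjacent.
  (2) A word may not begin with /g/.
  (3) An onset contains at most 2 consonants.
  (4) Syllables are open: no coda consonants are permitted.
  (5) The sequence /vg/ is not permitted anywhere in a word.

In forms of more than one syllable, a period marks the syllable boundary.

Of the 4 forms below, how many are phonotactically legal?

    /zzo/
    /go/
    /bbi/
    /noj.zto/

/zzo/ — violates constraint 1: adjacent identical consonants /zz/ → phonotactically illegal
/go/ — violates constraint 2: word begins with /g/ → phonotactically illegal
/bbi/ — violates constraint 1: adjacent identical consonants /bb/ → phonotactically illegal
/noj.zto/ — violates constraint 4: syllable 1 coda /j/ has 1 consonant (> 0) → phonotactically illegal
No form is phonotactically legal → 0.

0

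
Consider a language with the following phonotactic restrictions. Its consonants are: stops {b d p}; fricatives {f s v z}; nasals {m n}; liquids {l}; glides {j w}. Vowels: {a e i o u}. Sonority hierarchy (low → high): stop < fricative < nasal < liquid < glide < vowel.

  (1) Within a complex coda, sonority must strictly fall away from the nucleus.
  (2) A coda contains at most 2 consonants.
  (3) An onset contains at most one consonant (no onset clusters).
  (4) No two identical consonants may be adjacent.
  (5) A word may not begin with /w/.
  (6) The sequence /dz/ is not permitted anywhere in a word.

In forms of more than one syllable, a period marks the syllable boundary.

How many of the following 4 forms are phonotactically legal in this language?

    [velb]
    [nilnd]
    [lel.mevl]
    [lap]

2

[velb] — σ1 onset /v/, coda /lb/ (4→1 falls) ok → phonotactically legal
[nilnd] — violates constraint 2: syllable 1 coda /lnd/ has 3 consonants (> 2) → phonotactically illegal
[lel.mevl] — violates constraint 1: syllable 2 coda /vl/: /v/ (fricative, 2) → /l/ (liquid, 4) does not fall → phonotactically illegal
[lap] — σ1 onset /l/, coda /p/ ok → phonotactically legal
Phonotactically legal: [velb], [lap] → 2.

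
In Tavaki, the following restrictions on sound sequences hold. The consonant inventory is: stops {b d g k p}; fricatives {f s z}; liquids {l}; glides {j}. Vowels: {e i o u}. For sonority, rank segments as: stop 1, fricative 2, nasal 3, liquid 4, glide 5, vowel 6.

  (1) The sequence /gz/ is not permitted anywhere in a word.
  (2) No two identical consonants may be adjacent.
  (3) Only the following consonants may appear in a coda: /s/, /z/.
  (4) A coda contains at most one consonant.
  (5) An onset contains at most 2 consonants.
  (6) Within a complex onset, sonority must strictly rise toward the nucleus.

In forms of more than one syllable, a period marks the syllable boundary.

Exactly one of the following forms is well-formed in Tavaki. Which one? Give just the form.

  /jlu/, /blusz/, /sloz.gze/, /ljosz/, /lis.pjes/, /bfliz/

/lis.pjes/

/jlu/ — violates constraint 6: syllable 1 onset /jl/: /j/ (glide, 5) → /l/ (liquid, 4) does not rise → ill-formed
/blusz/ — violates constraint 4: syllable 1 coda /sz/ has 2 consonants (> 1) → ill-formed
/sloz.gze/ — violates constraint 1: contains banned sequence /gz/ → ill-formed
/ljosz/ — violates constraint 4: syllable 1 coda /sz/ has 2 consonants (> 1) → ill-formed
/lis.pjes/ — σ1 onset /l/, coda /s/ ok; σ2 onset /pj/ (1→5 rises), coda /s/ ok → well-formed
/bfliz/ — violates constraint 5: syllable 1 onset /bfl/ has 3 consonants (> 2) → ill-formed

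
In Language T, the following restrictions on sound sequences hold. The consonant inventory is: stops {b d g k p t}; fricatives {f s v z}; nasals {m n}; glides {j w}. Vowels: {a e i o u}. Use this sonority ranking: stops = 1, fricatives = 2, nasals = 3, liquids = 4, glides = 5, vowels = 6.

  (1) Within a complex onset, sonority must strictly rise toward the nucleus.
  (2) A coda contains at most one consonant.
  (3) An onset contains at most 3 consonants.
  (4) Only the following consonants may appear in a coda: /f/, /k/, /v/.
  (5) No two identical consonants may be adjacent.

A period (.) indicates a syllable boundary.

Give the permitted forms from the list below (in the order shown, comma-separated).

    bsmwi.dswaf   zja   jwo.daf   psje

zja, psje

bsmwi.dswaf — violates constraint 3: syllable 1 onset /bsmw/ has 4 consonants (> 3) → not permitted
zja — σ1 onset /zj/ (2→5 rises), coda /∅/ ok → permitted
jwo.daf — violates constraint 1: syllable 1 onset /jw/: /j/ (glide, 5) → /w/ (glide, 5) does not rise → not permitted
psje — σ1 onset /psj/ (1→2→5 rises), coda /∅/ ok → permitted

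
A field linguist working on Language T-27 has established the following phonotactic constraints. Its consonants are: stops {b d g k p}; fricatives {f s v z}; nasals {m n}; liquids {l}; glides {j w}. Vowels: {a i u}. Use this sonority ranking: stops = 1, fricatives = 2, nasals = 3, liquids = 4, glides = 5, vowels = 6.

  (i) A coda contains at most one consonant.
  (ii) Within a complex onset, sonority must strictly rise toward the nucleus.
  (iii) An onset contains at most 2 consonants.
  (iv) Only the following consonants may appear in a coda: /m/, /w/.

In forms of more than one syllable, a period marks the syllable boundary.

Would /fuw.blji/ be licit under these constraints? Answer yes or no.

/fuw.blji/ — violates constraint (iii): syllable 2 onset /blj/ has 3 consonants (> 2) → illicit

no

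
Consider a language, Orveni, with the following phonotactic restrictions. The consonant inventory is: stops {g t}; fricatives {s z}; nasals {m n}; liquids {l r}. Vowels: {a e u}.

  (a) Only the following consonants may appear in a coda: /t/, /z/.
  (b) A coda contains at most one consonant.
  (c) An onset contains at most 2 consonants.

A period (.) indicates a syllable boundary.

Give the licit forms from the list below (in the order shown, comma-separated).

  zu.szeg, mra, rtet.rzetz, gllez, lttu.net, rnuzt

zu.szeg — violates constraint (a): syllable 2 coda contains /g/, which is not a licensed coda consonant → illicit
mra — σ1 onset /mr/ (2C), coda /∅/ ok → licit
rtet.rzetz — violates constraint (b): syllable 2 coda /tz/ has 2 consonants (> 1) → illicit
gllez — violates constraint (c): syllable 1 onset /gll/ has 3 consonants (> 2) → illicit
lttu.net — violates constraint (c): syllable 1 onset /ltt/ has 3 consonants (> 2) → illicit
rnuzt — violates constraint (b): syllable 1 coda /zt/ has 2 consonants (> 1) → illicit

mra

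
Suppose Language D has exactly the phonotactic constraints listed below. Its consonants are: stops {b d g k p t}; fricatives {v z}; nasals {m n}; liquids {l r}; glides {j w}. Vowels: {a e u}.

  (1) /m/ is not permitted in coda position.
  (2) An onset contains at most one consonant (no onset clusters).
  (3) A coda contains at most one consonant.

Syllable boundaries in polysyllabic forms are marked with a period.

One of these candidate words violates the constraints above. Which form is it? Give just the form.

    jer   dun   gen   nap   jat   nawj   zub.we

nawj

jer — σ1 onset /j/, coda /r/ ok → licit
dun — σ1 onset /d/, coda /n/ ok → licit
gen — σ1 onset /g/, coda /n/ ok → licit
nap — σ1 onset /n/, coda /p/ ok → licit
jat — σ1 onset /j/, coda /t/ ok → licit
nawj — violates constraint 3: syllable 1 coda /wj/ has 2 consonants (> 1) → illicit
zub.we — σ1 onset /z/, coda /b/ ok; σ2 onset /w/, coda /∅/ ok → licit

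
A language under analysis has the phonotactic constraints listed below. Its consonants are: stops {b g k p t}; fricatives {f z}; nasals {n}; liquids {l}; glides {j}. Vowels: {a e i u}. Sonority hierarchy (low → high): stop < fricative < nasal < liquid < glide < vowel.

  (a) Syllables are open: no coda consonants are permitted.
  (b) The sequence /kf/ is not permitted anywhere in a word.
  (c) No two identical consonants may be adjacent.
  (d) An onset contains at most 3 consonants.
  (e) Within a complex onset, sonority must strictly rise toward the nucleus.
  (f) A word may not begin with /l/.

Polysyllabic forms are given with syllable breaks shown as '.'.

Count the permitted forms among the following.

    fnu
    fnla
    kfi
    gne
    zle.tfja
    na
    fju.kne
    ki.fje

7

fnu — σ1 onset /fn/ (2→3 rises), coda /∅/ ok → permitted
fnla — σ1 onset /fnl/ (2→3→4 rises), coda /∅/ ok → permitted
kfi — violates constraint (b): contains banned sequence /kf/ → not permitted
gne — σ1 onset /gn/ (1→3 rises), coda /∅/ ok → permitted
zle.tfja — σ1 onset /zl/ (2→4 rises), coda /∅/ ok; σ2 onset /tfj/ (1→2→5 rises), coda /∅/ ok → permitted
na — σ1 onset /n/, coda /∅/ ok → permitted
fju.kne — σ1 onset /fj/ (2→5 rises), coda /∅/ ok; σ2 onset /kn/ (1→3 rises), coda /∅/ ok → permitted
ki.fje — σ1 onset /k/, coda /∅/ ok; σ2 onset /fj/ (2→5 rises), coda /∅/ ok → permitted
Permitted: fnu, fnla, gne, zle.tfja, na, fju.kne, ki.fje → 7.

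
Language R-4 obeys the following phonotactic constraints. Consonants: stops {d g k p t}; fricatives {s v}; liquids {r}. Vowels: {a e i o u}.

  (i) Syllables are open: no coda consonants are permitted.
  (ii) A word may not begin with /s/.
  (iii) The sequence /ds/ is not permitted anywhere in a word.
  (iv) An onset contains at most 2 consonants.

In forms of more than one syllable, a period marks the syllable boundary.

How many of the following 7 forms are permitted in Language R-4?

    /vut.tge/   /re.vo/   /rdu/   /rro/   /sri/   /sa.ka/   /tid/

/vut.tge/ — violates constraint (i): syllable 1 coda /t/ has 1 consonant (> 0) → not permitted
/re.vo/ — σ1 onset /r/, coda /∅/ ok; σ2 onset /v/, coda /∅/ ok → permitted
/rdu/ — σ1 onset /rd/ (2C), coda /∅/ ok → permitted
/rro/ — σ1 onset /rr/ (2C), coda /∅/ ok → permitted
/sri/ — violates constraint (ii): word begins with /s/ → not permitted
/sa.ka/ — violates constraint (ii): word begins with /s/ → not permitted
/tid/ — violates constraint (i): syllable 1 coda /d/ has 1 consonant (> 0) → not permitted
Permitted: /re.vo/, /rdu/, /rro/ → 3.

3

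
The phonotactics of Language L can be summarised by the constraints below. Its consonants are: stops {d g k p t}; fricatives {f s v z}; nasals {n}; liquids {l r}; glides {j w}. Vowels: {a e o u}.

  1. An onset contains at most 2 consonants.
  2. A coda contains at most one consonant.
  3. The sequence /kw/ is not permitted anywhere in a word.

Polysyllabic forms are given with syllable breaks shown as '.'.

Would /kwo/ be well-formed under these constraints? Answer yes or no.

no

/kwo/ — violates constraint 3: contains banned sequence /kw/ → ill-formed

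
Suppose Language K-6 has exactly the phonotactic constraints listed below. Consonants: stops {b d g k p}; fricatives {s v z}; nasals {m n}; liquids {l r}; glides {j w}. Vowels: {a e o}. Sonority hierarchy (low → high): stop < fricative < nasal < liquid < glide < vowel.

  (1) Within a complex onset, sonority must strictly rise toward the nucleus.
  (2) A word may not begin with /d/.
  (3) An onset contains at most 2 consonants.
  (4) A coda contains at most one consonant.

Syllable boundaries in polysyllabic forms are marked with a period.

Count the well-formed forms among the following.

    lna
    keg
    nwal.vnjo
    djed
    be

lna — violates constraint 1: syllable 1 onset /ln/: /l/ (liquid, 4) → /n/ (nasal, 3) does not rise → ill-formed
keg — σ1 onset /k/, coda /g/ ok → well-formed
nwal.vnjo — violates constraint 3: syllable 2 onset /vnj/ has 3 consonants (> 2) → ill-formed
djed — violates constraint 2: word begins with /d/ → ill-formed
be — σ1 onset /b/, coda /∅/ ok → well-formed
Well-formed: keg, be → 2.

2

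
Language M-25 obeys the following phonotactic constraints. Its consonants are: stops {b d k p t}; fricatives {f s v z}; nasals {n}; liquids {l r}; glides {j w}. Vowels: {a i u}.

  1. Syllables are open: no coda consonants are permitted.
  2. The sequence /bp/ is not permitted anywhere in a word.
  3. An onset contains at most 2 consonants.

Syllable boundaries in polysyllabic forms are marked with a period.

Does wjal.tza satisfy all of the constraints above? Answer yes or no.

no

wjal.tza — violates constraint 1: syllable 1 coda /l/ has 1 consonant (> 0) → not permitted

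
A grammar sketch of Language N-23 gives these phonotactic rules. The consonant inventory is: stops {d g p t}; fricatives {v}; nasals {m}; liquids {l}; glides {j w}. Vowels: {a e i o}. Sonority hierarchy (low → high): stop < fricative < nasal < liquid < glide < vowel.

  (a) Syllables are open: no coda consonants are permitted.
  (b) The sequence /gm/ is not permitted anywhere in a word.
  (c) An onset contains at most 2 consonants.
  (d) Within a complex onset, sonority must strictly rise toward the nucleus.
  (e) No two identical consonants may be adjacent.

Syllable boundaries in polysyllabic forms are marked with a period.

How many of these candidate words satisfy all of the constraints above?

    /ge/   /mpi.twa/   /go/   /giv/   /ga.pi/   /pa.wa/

4

/ge/ — σ1 onset /g/, coda /∅/ ok → permitted
/mpi.twa/ — violates constraint (d): syllable 1 onset /mp/: /m/ (nasal, 3) → /p/ (stop, 1) does not rise → not permitted
/go/ — σ1 onset /g/, coda /∅/ ok → permitted
/giv/ — violates constraint (a): syllable 1 coda /v/ has 1 consonant (> 0) → not permitted
/ga.pi/ — σ1 onset /g/, coda /∅/ ok; σ2 onset /p/, coda /∅/ ok → permitted
/pa.wa/ — σ1 onset /p/, coda /∅/ ok; σ2 onset /w/, coda /∅/ ok → permitted
Permitted: /ge/, /go/, /ga.pi/, /pa.wa/ → 4.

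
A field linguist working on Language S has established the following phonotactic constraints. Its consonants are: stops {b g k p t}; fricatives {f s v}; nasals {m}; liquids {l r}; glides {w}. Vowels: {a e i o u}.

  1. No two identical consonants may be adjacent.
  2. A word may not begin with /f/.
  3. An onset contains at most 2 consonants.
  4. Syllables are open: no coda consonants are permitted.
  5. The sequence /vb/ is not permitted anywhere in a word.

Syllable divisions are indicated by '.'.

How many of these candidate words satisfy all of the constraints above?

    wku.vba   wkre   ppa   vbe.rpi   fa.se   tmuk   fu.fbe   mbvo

wku.vba — violates constraint 5: contains banned sequence /vb/ → illicit
wkre — violates constraint 3: syllable 1 onset /wkr/ has 3 consonants (> 2) → illicit
ppa — violates constraint 1: adjacent identical consonants /pp/ → illicit
vbe.rpi — violates constraint 5: contains banned sequence /vb/ → illicit
fa.se — violates constraint 2: word begins with /f/ → illicit
tmuk — violates constraint 4: syllable 1 coda /k/ has 1 consonant (> 0) → illicit
fu.fbe — violates constraint 2: word begins with /f/ → illicit
mbvo — violates constraint 3: syllable 1 onset /mbv/ has 3 consonants (> 2) → illicit
No form is licit → 0.

0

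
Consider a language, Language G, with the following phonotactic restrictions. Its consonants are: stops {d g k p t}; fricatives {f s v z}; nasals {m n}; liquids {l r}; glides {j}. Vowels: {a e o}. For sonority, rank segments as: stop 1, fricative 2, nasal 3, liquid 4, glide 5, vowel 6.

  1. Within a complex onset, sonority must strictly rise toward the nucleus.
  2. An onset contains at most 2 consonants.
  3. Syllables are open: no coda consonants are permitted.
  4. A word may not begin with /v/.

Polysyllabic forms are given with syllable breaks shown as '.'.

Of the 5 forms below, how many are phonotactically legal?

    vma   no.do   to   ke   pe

4

vma — violates constraint 4: word begins with /v/ → phonotactically illegal
no.do — σ1 onset /n/, coda /∅/ ok; σ2 onset /d/, coda /∅/ ok → phonotactically legal
to — σ1 onset /t/, coda /∅/ ok → phonotactically legal
ke — σ1 onset /k/, coda /∅/ ok → phonotactically legal
pe — σ1 onset /p/, coda /∅/ ok → phonotactically legal
Phonotactically legal: no.do, to, ke, pe → 4.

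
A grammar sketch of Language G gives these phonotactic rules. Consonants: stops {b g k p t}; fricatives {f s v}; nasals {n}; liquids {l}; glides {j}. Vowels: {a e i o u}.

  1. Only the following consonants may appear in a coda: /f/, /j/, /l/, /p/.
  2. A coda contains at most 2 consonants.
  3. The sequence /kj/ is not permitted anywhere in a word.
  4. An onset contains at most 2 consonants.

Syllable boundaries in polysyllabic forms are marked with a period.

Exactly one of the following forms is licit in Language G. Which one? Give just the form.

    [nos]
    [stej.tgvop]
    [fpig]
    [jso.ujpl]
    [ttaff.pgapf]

[nos] — violates constraint 1: syllable 1 coda contains /s/, which is not a licensed coda consonant → illicit
[stej.tgvop] — violates constraint 4: syllable 2 onset /tgv/ has 3 consonants (> 2) → illicit
[fpig] — violates constraint 1: syllable 1 coda contains /g/, which is not a licensed coda consonant → illicit
[jso.ujpl] — violates constraint 2: syllable 2 coda /jpl/ has 3 consonants (> 2) → illicit
[ttaff.pgapf] — σ1 onset /tt/ (2C), coda /ff/ (2C) ok; σ2 onset /pg/ (2C), coda /pf/ (2C) ok → licit

[ttaff.pgapf]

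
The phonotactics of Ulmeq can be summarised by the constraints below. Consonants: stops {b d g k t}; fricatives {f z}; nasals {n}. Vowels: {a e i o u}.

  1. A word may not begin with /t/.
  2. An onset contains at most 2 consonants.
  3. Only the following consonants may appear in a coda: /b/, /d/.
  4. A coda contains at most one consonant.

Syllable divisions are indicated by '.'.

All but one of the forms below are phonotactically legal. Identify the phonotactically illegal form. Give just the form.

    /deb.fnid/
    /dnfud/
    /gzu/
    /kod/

/deb.fnid/ — σ1 onset /d/, coda /b/ ok; σ2 onset /fn/ (2C), coda /d/ ok → phonotactically legal
/dnfud/ — violates constraint 2: syllable 1 onset /dnf/ has 3 consonants (> 2) → phonotactically illegal
/gzu/ — σ1 onset /gz/ (2C), coda /∅/ ok → phonotactically legal
/kod/ — σ1 onset /k/, coda /d/ ok → phonotactically legal

/dnfud/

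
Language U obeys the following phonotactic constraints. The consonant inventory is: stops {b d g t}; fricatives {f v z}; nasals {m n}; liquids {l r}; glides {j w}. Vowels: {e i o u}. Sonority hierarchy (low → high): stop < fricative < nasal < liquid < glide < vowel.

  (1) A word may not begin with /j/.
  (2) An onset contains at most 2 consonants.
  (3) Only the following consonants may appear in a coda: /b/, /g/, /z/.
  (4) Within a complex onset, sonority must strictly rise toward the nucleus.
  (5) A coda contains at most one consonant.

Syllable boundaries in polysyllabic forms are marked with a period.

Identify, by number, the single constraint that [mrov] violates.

3

[mrov]: syllable 1 coda contains /v/, which is not a licensed coda consonant.
This is a violation of constraint 3: "Only the following consonants may appear in a coda: /b/, /g/, /z/."
The remaining constraints (1, 2, 4, 5) are satisfied.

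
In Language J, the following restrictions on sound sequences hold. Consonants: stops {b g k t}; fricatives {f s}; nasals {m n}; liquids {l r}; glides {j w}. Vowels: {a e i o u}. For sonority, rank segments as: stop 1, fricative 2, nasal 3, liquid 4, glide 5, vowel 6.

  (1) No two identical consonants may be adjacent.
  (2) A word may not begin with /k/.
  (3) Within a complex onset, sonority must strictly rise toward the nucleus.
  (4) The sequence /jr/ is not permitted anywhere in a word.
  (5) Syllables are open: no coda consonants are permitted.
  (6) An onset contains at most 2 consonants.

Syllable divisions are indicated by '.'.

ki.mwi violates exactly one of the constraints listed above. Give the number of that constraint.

ki.mwi: word begins with /k/.
This is a violation of constraint 2: "A word may not begin with /k/."
The remaining constraints (1, 3, 4, 5, 6) are satisfied.

2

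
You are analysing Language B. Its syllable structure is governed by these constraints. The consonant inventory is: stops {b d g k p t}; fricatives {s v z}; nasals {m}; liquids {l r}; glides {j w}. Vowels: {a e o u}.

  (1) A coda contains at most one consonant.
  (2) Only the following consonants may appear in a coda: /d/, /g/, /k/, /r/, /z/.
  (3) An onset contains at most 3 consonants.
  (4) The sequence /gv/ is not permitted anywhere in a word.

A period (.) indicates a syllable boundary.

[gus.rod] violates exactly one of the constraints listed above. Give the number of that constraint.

[gus.rod]: syllable 1 coda contains /s/, which is not a licensed coda consonant.
This is a violation of constraint 2: "Only the following consonants may appear in a coda: /d/, /g/, /k/, /r/, /z/."
The remaining constraints (1, 3, 4) are satisfied.

2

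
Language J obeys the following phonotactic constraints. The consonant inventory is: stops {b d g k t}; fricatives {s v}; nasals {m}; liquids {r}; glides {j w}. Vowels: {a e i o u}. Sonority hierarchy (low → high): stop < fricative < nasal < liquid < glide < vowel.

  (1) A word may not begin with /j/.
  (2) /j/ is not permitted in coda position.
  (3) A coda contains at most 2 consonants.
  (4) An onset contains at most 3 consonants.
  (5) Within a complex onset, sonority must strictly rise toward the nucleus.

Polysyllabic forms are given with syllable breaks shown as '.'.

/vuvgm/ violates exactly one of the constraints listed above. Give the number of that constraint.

/vuvgm/: syllable 1 coda /vgm/ has 3 consonants (> 2).
This is a violation of constraint 3: "A coda contains at most 2 consonants."
The remaining constraints (1, 2, 4, 5) are satisfied.

3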